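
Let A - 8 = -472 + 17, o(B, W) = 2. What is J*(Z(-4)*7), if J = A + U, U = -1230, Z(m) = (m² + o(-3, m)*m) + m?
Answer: -46956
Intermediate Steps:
Z(m) = m² + 3*m (Z(m) = (m² + 2*m) + m = m² + 3*m)
A = -447 (A = 8 + (-472 + 17) = 8 - 455 = -447)
J = -1677 (J = -447 - 1230 = -1677)
J*(Z(-4)*7) = -1677*(-4*(3 - 4))*7 = -1677*(-4*(-1))*7 = -6708*7 = -1677*28 = -46956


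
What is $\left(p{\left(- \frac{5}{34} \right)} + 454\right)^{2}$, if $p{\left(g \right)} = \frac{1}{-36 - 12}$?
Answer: $\frac{474847681}{2304} \approx 2.061 \cdot 10^{5}$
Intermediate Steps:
$p{\left(g \right)} = - \frac{1}{48}$ ($p{\left(g \right)} = \frac{1}{-48} = - \frac{1}{48}$)
$\left(p{\left(- \frac{5}{34} \right)} + 454\right)^{2} = \left(- \frac{1}{48} + 454\right)^{2} = \left(\frac{21791}{48}\right)^{2} = \frac{474847681}{2304}$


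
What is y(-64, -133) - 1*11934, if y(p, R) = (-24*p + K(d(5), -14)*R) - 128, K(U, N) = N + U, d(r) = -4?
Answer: -8132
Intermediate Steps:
y(p, R) = -128 - 24*p - 18*R (y(p, R) = (-24*p + (-14 - 4)*R) - 128 = (-24*p - 18*R) - 128 = -128 - 24*p - 18*R)
y(-64, -133) - 1*11934 = (-128 - 24*(-64) - 18*(-133)) - 1*11934 = (-128 + 1536 + 2394) - 11934 = 3802 - 11934 = -8132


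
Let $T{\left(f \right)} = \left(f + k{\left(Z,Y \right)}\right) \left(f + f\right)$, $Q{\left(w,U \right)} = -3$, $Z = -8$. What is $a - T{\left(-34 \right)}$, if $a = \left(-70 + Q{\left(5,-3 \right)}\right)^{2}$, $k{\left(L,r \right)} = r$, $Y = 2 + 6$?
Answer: $3561$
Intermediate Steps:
$Y = 8$
$a = 5329$ ($a = \left(-70 - 3\right)^{2} = \left(-73\right)^{2} = 5329$)
$T{\left(f \right)} = 2 f \left(8 + f\right)$ ($T{\left(f \right)} = \left(f + 8\right) \left(f + f\right) = \left(8 + f\right) 2 f = 2 f \left(8 + f\right)$)
$a - T{\left(-34 \right)} = 5329 - 2 \left(-34\right) \left(8 - 34\right) = 5329 - 2 \left(-34\right) \left(-26\right) = 5329 - 1768 = 3561$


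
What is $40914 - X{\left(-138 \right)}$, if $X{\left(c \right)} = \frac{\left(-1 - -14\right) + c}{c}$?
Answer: $\frac{5646007}{138} \approx 40913.0$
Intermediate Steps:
$X{\left(c \right)} = \frac{13 + c}{c}$ ($X{\left(c \right)} = \frac{\left(-1 + 14\right) + c}{c} = \frac{13 + c}{c}$)
$40914 - X{\left(-138 \right)} = 40914 - \frac{13 - 138}{-138} = 40914 - \left(- \frac{1}{138}\right) \left(-125\right) = 40914 - \frac{125}{138} = \frac{5646007}{138}$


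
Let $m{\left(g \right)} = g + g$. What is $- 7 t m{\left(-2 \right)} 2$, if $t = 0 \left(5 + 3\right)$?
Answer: $0$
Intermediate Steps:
$t = 0$ ($t = 0 \cdot 8 = 0$)
$m{\left(g \right)} = 2 g$
$- 7 t m{\left(-2 \right)} 2 = - 7 \cdot 0 \cdot 2 \left(-2\right) 2 = - 7 \cdot 0 \left(-4\right) 2 = \left(-7\right) 0 \cdot 2 = 0 \cdot 2 = 0$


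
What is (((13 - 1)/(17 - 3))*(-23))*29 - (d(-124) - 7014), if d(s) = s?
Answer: 45964/7 ≈ 6566.3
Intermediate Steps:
(((13 - 1)/(17 - 3))*(-23))*29 - (d(-124) - 7014) = (((13 - 1)/(17 - 3))*(-23))*29 - (-124 - 7014) = ((12/14)*(-23))*29 - 1*(-7138) = ((12*(1/14))*(-23))*29 + 7138 = ((6/7)*(-23))*29 + 7138 = -138/7*29 + 7138 = -4002/7 + 7138 = 45964/7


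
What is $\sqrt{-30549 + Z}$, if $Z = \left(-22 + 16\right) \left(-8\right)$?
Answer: $3 i \sqrt{3389} \approx 174.65 i$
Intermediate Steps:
$Z = 48$ ($Z = \left(-6\right) \left(-8\right) = 48$)
$\sqrt{-30549 + Z} = \sqrt{-30549 + 48} = \sqrt{-30501} = 3 i \sqrt{3389}$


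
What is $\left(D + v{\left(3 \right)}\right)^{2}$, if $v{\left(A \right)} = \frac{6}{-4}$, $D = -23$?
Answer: $\frac{2401}{4} \approx 600.25$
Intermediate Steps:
$v{\left(A \right)} = - \frac{3}{2}$ ($v{\left(A \right)} = 6 \left(- \frac{1}{4}\right) = - \frac{3}{2}$)
$\left(D + v{\left(3 \right)}\right)^{2} = \left(-23 - \frac{3}{2}\right)^{2} = \left(- \frac{49}{2}\right)^{2} = \frac{2401}{4}$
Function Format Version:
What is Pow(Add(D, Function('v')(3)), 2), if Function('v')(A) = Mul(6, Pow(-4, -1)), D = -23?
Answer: Rational(2401, 4) ≈ 600.25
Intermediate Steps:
Function('v')(A) = Rational(-3, 2) (Function('v')(A) = Mul(6, Rational(-1, 4)) = Rational(-3, 2))
Pow(Add(D, Function('v')(3)), 2) = Pow(Add(-23, Rational(-3, 2)), 2) = Pow(Rational(-49, 2), 2) = Rational(2401, 4)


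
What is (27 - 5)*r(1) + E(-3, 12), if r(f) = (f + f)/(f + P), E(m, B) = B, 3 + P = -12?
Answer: 62/7 ≈ 8.8571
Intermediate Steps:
P = -15 (P = -3 - 12 = -15)
r(f) = 2*f/(-15 + f) (r(f) = (f + f)/(f - 15) = (2*f)/(-15 + f) = 2*f/(-15 + f))
(27 - 5)*r(1) + E(-3, 12) = (27 - 5)*(2*1/(-15 + 1)) + 12 = 22*(2*1/(-14)) + 12 = 22*(2*1*(-1/14)) + 12 = 22*(-⅐) + 12 = -22/7 + 12 = 62/7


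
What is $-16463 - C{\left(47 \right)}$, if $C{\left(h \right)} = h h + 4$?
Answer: $-18676$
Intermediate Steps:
$C{\left(h \right)} = 4 + h^{2}$ ($C{\left(h \right)} = h^{2} + 4 = 4 + h^{2}$)
$-16463 - C{\left(47 \right)} = -16463 - \left(4 + 47^{2}\right) = -16463 - \left(4 + 2209\right) = -16463 - 2213 = -18676$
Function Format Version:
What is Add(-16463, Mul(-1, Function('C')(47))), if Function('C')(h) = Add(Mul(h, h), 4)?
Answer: -18676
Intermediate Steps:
Function('C')(h) = Add(4, Pow(h, 2)) (Function('C')(h) = Add(Pow(h, 2), 4) = Add(4, Pow(h, 2)))
Add(-16463, Mul(-1, Function('C')(47))) = Add(-16463, Mul(-1, Add(4, Pow(47, 2)))) = Add(-16463, Mul(-1, Add(4, 2209))) = Add(-16463, Mul(-1, 2213)) = Add(-16463, -2213) = -18676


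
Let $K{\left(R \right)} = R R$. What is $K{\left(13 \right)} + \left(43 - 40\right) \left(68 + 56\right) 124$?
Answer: $46297$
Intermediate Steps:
$K{\left(R \right)} = R^{2}$
$K{\left(13 \right)} + \left(43 - 40\right) \left(68 + 56\right) 124 = 13^{2} + \left(43 - 40\right) \left(68 + 56\right) 124 = 169 + 3 \cdot 124 \cdot 124 = 169 + 372 \cdot 124 = 169 + 46128 = 46297$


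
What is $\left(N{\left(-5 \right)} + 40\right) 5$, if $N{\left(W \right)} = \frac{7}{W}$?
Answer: $193$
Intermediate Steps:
$\left(N{\left(-5 \right)} + 40\right) 5 = \left(\frac{7}{-5} + 40\right) 5 = \left(7 \left(- \frac{1}{5}\right) + 40\right) 5 = \left(- \frac{7}{5} + 40\right) 5 = \frac{193}{5} \cdot 5 = 193$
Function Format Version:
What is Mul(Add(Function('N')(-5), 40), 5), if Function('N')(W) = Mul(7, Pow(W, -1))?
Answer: 193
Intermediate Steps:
Mul(Add(Function('N')(-5), 40), 5) = Mul(Add(Mul(7, Pow(-5, -1)), 40), 5) = Mul(Add(Mul(7, Rational(-1, 5)), 40), 5) = Mul(Add(Rational(-7, 5), 40), 5) = Mul(Rational(193, 5), 5) = 193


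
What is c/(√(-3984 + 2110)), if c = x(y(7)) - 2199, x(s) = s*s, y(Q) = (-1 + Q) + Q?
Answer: 1015*I*√1874/937 ≈ 46.893*I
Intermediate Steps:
y(Q) = -1 + 2*Q
x(s) = s²
c = -2030 (c = (-1 + 2*7)² - 2199 = (-1 + 14)² - 2199 = 13² - 2199 = 169 - 2199 = -2030)
c/(√(-3984 + 2110)) = -2030/√(-3984 + 2110) = -2030*(-I*√1874/1874) = -(-1015)*I*√1874/937 = 1015*I*√1874/937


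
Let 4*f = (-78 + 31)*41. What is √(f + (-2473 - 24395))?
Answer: I*√109399/2 ≈ 165.38*I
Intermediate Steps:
f = -1927/4 (f = ((-78 + 31)*41)/4 = (-47*41)/4 = (¼)*(-1927) = -1927/4 ≈ -481.75)
√(f + (-2473 - 24395)) = √(-1927/4 + (-2473 - 24395)) = √(-1927/4 - 26868) = √(-109399/4) = I*√109399/2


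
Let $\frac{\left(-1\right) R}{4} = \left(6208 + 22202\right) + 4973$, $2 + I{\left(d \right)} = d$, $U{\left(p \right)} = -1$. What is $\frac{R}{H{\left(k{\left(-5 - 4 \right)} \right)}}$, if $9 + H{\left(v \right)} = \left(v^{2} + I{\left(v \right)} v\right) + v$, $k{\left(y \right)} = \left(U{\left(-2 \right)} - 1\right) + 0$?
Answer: $-133532$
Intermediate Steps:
$I{\left(d \right)} = -2 + d$
$k{\left(y \right)} = -2$ ($k{\left(y \right)} = \left(-1 - 1\right) + 0 = -2 + 0 = -2$)
$R = -133532$ ($R = - 4 \left(\left(6208 + 22202\right) + 4973\right) = - 4 \left(28410 + 4973\right) = \left(-4\right) 33383 = -133532$)
$H{\left(v \right)} = -9 + v + v^{2} + v \left(-2 + v\right)$ ($H{\left(v \right)} = -9 + \left(\left(v^{2} + \left(-2 + v\right) v\right) + v\right) = -9 + \left(\left(v^{2} + v \left(-2 + v\right)\right) + v\right) = -9 + \left(v + v^{2} + v \left(-2 + v\right)\right) = -9 + v + v^{2} + v \left(-2 + v\right)$)
$\frac{R}{H{\left(k{\left(-5 - 4 \right)} \right)}} = - \frac{133532}{-9 - -2 + 2 \left(-2\right)^{2}} = - \frac{133532}{-9 + 2 + 2 \cdot 4} = - \frac{133532}{-9 + 2 + 8} = - \frac{133532}{1} = \left(-133532\right) 1 = -133532$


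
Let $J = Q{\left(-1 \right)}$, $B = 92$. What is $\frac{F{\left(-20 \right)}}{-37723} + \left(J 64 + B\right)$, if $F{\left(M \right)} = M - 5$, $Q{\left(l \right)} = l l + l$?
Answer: $\frac{3470541}{37723} \approx 92.001$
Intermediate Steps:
$Q{\left(l \right)} = l + l^{2}$ ($Q{\left(l \right)} = l^{2} + l = l + l^{2}$)
$F{\left(M \right)} = -5 + M$
$J = 0$ ($J = - (1 - 1) = \left(-1\right) 0 = 0$)
$\frac{F{\left(-20 \right)}}{-37723} + \left(J 64 + B\right) = \frac{-5 - 20}{-37723} + \left(0 \cdot 64 + 92\right) = \left(-25\right) \left(- \frac{1}{37723}\right) + \left(0 + 92\right) = \frac{25}{37723} + 92 = \frac{3470541}{37723}$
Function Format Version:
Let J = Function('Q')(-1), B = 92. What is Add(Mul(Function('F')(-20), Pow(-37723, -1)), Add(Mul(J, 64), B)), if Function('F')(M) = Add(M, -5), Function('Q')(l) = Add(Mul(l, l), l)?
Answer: Rational(3470541, 37723) ≈ 92.001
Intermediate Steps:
Function('Q')(l) = Add(l, Pow(l, 2)) (Function('Q')(l) = Add(Pow(l, 2), l) = Add(l, Pow(l, 2)))
Function('F')(M) = Add(-5, M)
J = 0 (J = Mul(-1, Add(1, -1)) = Mul(-1, 0) = 0)
Add(Mul(Function('F')(-20), Pow(-37723, -1)), Add(Mul(J, 64), B)) = Add(Mul(Add(-5, -20), Pow(-37723, -1)), Add(Mul(0, 64), 92)) = Add(Mul(-25, Rational(-1, 37723)), Add(0, 92)) = Add(Rational(25, 37723), 92) = Rational(3470541, 37723)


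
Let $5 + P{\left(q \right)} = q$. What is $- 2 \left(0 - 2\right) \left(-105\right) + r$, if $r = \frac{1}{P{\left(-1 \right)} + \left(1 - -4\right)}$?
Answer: $-421$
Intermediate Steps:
$P{\left(q \right)} = -5 + q$
$r = -1$ ($r = \frac{1}{\left(-5 - 1\right) + \left(1 - -4\right)} = \frac{1}{-6 + \left(1 + 4\right)} = \frac{1}{-6 + 5} = \frac{1}{-1} = -1$)
$- 2 \left(0 - 2\right) \left(-105\right) + r = - 2 \left(0 - 2\right) \left(-105\right) - 1 = \left(-2\right) \left(-2\right) \left(-105\right) - 1 = 4 \left(-105\right) - 1 = -420 - 1 = -421$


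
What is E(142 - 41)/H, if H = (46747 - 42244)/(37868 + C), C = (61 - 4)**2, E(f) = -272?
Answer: -11183824/4503 ≈ -2483.6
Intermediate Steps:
C = 3249 (C = 57**2 = 3249)
H = 4503/41117 (H = (46747 - 42244)/(37868 + 3249) = 4503/41117 ≈ 0.10952)
E(142 - 41)/H = -272/4503/41117 = -272*41117/4503 = -11183824/4503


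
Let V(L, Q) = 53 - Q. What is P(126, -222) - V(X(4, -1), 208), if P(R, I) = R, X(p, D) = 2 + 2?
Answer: 281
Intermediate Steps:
X(p, D) = 4
P(126, -222) - V(X(4, -1), 208) = 126 - (53 - 1*208) = 126 - (53 - 208) = 126 - 1*(-155) = 126 + 155 = 281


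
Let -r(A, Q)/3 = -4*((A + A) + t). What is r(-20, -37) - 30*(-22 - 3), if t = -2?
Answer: 246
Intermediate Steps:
r(A, Q) = -24 + 24*A (r(A, Q) = -(-12)*((A + A) - 2) = -(-12)*(2*A - 2) = -(-12)*(-2 + 2*A) = -3*(8 - 8*A) = -24 + 24*A)
r(-20, -37) - 30*(-22 - 3) = (-24 + 24*(-20)) - 30*(-22 - 3) = (-24 - 480) - 30*(-25) = -504 + 750 = 246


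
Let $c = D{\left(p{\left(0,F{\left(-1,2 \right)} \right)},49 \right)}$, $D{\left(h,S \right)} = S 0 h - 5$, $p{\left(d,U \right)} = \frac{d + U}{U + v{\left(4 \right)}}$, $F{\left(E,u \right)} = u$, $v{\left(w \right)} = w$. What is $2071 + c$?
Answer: $2066$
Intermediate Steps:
$p{\left(d,U \right)} = \frac{U + d}{4 + U}$ ($p{\left(d,U \right)} = \frac{d + U}{U + 4} = \frac{U + d}{4 + U}$)
$D{\left(h,S \right)} = -5$ ($D{\left(h,S \right)} = 0 h - 5 = 0 - 5 = -5$)
$c = -5$
$2071 + c = 2071 - 5 = 2066$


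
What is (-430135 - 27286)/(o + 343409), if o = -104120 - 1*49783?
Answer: -457421/189506 ≈ -2.4138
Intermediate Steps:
o = -153903 (o = -104120 - 49783 = -153903)
(-430135 - 27286)/(o + 343409) = (-430135 - 27286)/(-153903 + 343409) = -457421/189506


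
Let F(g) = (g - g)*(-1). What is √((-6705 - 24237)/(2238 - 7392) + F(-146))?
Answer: 3*√492207/859 ≈ 2.4502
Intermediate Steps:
F(g) = 0 (F(g) = 0*(-1) = 0)
√((-6705 - 24237)/(2238 - 7392) + F(-146)) = √((-6705 - 24237)/(2238 - 7392) + 0) = √(-30942/(-5154) + 0) = √(-30942*(-1/5154) + 0) = √(5157/859 + 0) = √(5157/859) = 3*√492207/859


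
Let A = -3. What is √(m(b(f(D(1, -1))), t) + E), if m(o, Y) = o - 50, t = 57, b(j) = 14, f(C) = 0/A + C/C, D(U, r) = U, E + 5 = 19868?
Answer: 3*√2203 ≈ 140.81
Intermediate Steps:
E = 19863 (E = -5 + 19868 = 19863)
f(C) = 1 (f(C) = 0/(-3) + C/C = 0*(-⅓) + 1 = 0 + 1 = 1)
m(o, Y) = -50 + o
√(m(b(f(D(1, -1))), t) + E) = √((-50 + 14) + 19863) = √(-36 + 19863) = √19827 = 3*√2203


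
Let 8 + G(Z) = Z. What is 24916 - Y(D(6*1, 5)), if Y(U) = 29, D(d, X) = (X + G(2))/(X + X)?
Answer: 24887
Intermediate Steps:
G(Z) = -8 + Z
D(d, X) = (-6 + X)/(2*X) (D(d, X) = (X + (-8 + 2))/(X + X) = (X - 6)/((2*X)) = (-6 + X)*(1/(2*X)) = (-6 + X)/(2*X))
24916 - Y(D(6*1, 5)) = 24916 - 1*29 = 24916 - 29 = 24887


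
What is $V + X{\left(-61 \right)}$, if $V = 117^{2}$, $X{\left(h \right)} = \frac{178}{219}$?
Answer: $\frac{2998069}{219} \approx 13690.0$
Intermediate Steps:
$X{\left(h \right)} = \frac{178}{219}$ ($X{\left(h \right)} = 178 \cdot \frac{1}{219} = \frac{178}{219}$)
$V = 13689$
$V + X{\left(-61 \right)} = 13689 + \frac{178}{219} = \frac{2998069}{219}$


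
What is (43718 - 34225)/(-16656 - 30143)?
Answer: -9493/46799 ≈ -0.20285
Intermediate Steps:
(43718 - 34225)/(-16656 - 30143) = 9493/(-46799) = 9493*(-1/46799) = -9493/46799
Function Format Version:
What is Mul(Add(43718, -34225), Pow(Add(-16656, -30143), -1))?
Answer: Rational(-9493, 46799) ≈ -0.20285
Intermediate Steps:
Mul(Add(43718, -34225), Pow(Add(-16656, -30143), -1)) = Mul(9493, Pow(-46799, -1)) = Mul(9493, Rational(-1, 46799)) = Rational(-9493, 46799)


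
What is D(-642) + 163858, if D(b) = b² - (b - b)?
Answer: 576022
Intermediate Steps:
D(b) = b² (D(b) = b² - 1*0 = b² + 0 = b²)
D(-642) + 163858 = (-642)² + 163858 = 412164 + 163858 = 576022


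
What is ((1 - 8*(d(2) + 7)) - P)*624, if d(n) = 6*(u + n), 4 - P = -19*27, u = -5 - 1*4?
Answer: -147264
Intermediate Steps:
u = -9 (u = -5 - 4 = -9)
P = 517 (P = 4 - (-19)*27 = 4 - 1*(-513) = 4 + 513 = 517)
d(n) = -54 + 6*n (d(n) = 6*(-9 + n) = -54 + 6*n)
((1 - 8*(d(2) + 7)) - P)*624 = ((1 - 8*((-54 + 6*2) + 7)) - 1*517)*624 = ((1 - 8*((-54 + 12) + 7)) - 517)*624 = ((1 - 8*(-42 + 7)) - 517)*624 = ((1 - 8*(-35)) - 517)*624 = ((1 + 280) - 517)*624 = (281 - 517)*624 = -236*624 = -147264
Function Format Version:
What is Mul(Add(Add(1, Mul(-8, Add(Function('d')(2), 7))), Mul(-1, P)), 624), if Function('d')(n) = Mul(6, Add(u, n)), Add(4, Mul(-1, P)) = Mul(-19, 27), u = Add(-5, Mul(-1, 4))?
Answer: -147264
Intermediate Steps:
u = -9 (u = Add(-5, -4) = -9)
P = 517 (P = Add(4, Mul(-1, Mul(-19, 27))) = Add(4, Mul(-1, -513)) = Add(4, 513) = 517)
Function('d')(n) = Add(-54, Mul(6, n)) (Function('d')(n) = Mul(6, Add(-9, n)) = Add(-54, Mul(6, n)))
Mul(Add(Add(1, Mul(-8, Add(Function('d')(2), 7))), Mul(-1, P)), 624) = Mul(Add(Add(1, Mul(-8, Add(Add(-54, Mul(6, 2)), 7))), Mul(-1, 517)), 624) = Mul(Add(Add(1, Mul(-8, Add(Add(-54, 12), 7))), -517), 624) = Mul(Add(Add(1, Mul(-8, Add(-42, 7))), -517), 624) = Mul(Add(Add(1, Mul(-8, -35)), -517), 624) = Mul(Add(Add(1, 280), -517), 624) = Mul(Add(281, -517), 624) = Mul(-236, 624) = -147264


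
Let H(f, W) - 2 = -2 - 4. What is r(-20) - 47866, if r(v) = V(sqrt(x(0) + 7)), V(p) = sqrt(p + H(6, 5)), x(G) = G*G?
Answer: -47866 + I*sqrt(4 - sqrt(7)) ≈ -47866.0 + 1.1637*I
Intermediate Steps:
H(f, W) = -4 (H(f, W) = 2 + (-2 - 4) = 2 - 6 = -4)
x(G) = G**2
V(p) = sqrt(-4 + p) (V(p) = sqrt(p - 4) = sqrt(-4 + p))
r(v) = sqrt(-4 + sqrt(7)) (r(v) = sqrt(-4 + sqrt(0**2 + 7)) = sqrt(-4 + sqrt(0 + 7)) = sqrt(-4 + sqrt(7)))
r(-20) - 47866 = sqrt(-4 + sqrt(7)) - 47866 = -47866 + sqrt(-4 + sqrt(7))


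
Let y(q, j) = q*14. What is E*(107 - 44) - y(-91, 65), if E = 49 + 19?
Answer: 5558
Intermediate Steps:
E = 68
y(q, j) = 14*q
E*(107 - 44) - y(-91, 65) = 68*(107 - 44) - 14*(-91) = 68*63 - 1*(-1274) = 4284 + 1274 = 5558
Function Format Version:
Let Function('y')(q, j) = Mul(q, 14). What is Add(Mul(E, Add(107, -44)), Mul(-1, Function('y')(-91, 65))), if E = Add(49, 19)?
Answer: 5558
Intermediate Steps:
E = 68
Function('y')(q, j) = Mul(14, q)
Add(Mul(E, Add(107, -44)), Mul(-1, Function('y')(-91, 65))) = Add(Mul(68, Add(107, -44)), Mul(-1, Mul(14, -91))) = Add(Mul(68, 63), Mul(-1, -1274)) = Add(4284, 1274) = 5558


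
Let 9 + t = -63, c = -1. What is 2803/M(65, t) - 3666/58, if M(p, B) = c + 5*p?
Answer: -512605/9396 ≈ -54.556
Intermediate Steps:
t = -72 (t = -9 - 63 = -72)
M(p, B) = -1 + 5*p
2803/M(65, t) - 3666/58 = 2803/(-1 + 5*65) - 3666/58 = 2803/(-1 + 325) - 3666*1/58 = 2803/324 - 1833/29 = -512605/9396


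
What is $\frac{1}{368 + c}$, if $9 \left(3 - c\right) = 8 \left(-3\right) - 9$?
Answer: $\frac{3}{1124} \approx 0.002669$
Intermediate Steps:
$c = \frac{20}{3}$ ($c = 3 - \frac{8 \left(-3\right) - 9}{9} = 3 - \frac{-24 - 9}{9} = 3 - - \frac{11}{3} = 3 + \frac{11}{3} = \frac{20}{3} \approx 6.6667$)
$\frac{1}{368 + c} = \frac{1}{368 + \frac{20}{3}} = \frac{1}{\frac{1124}{3}} = \frac{3}{1124}$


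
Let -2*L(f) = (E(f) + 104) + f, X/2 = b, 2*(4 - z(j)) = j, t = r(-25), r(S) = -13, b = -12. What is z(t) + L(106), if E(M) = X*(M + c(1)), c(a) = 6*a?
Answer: 2499/2 ≈ 1249.5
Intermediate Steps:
t = -13
z(j) = 4 - j/2
X = -24 (X = 2*(-12) = -24)
E(M) = -144 - 24*M (E(M) = -24*(M + 6*1) = -24*(M + 6) = -24*(6 + M) = -144 - 24*M)
L(f) = 20 + 23*f/2 (L(f) = -(((-144 - 24*f) + 104) + f)/2 = -((-40 - 24*f) + f)/2 = -(-40 - 23*f)/2 = 20 + 23*f/2)
z(t) + L(106) = (4 - 1/2*(-13)) + (20 + (23/2)*106) = (4 + 13/2) + (20 + 1219) = 21/2 + 1239 = 2499/2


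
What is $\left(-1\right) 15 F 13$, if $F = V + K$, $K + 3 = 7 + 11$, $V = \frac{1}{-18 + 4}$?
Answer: $- \frac{40755}{14} \approx -2911.1$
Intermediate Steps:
$V = - \frac{1}{14}$ ($V = \frac{1}{-14} = - \frac{1}{14} \approx -0.071429$)
$K = 15$ ($K = -3 + \left(7 + 11\right) = -3 + 18 = 15$)
$F = \frac{209}{14}$ ($F = - \frac{1}{14} + 15 = \frac{209}{14} \approx 14.929$)
$\left(-1\right) 15 F 13 = \left(-1\right) 15 \cdot \frac{209}{14} \cdot 13 = \left(-15\right) \frac{209}{14} \cdot 13 = \left(- \frac{3135}{14}\right) 13 = - \frac{40755}{14}$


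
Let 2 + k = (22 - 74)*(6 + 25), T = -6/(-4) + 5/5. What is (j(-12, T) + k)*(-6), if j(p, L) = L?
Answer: 9669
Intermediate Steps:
T = 5/2 (T = -6*(-1/4) + 5*(1/5) = 3/2 + 1 = 5/2 ≈ 2.5000)
k = -1614 (k = -2 + (22 - 74)*(6 + 25) = -2 - 52*31 = -2 - 1612 = -1614)
(j(-12, T) + k)*(-6) = (5/2 - 1614)*(-6) = -3223/2*(-6) = 9669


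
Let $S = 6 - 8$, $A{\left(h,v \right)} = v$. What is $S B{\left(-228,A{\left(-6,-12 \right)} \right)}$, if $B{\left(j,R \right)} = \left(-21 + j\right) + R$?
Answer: $522$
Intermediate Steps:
$S = -2$ ($S = 6 - 8 = -2$)
$B{\left(j,R \right)} = -21 + R + j$
$S B{\left(-228,A{\left(-6,-12 \right)} \right)} = - 2 \left(-21 - 12 - 228\right) = \left(-2\right) \left(-261\right) = 522$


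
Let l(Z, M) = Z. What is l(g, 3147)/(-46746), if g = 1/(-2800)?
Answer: 1/130888800 ≈ 7.6401e-9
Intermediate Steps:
g = -1/2800 ≈ -0.00035714
l(g, 3147)/(-46746) = -1/2800/(-46746) = -1/2800*(-1/46746) = 1/130888800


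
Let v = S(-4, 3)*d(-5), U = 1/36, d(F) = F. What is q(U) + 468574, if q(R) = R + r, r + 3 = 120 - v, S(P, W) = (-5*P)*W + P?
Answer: 16882957/36 ≈ 4.6897e+5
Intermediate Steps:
U = 1/36 ≈ 0.027778
S(P, W) = P - 5*P*W (S(P, W) = -5*P*W + P = P - 5*P*W)
v = -280 (v = -4*(1 - 5*3)*(-5) = -4*(1 - 15)*(-5) = -4*(-14)*(-5) = 56*(-5) = -280)
r = 397 (r = -3 + (120 - 1*(-280)) = -3 + (120 + 280) = -3 + 400 = 397)
q(R) = 397 + R (q(R) = R + 397 = 397 + R)
q(U) + 468574 = (397 + 1/36) + 468574 = 14293/36 + 468574 = 16882957/36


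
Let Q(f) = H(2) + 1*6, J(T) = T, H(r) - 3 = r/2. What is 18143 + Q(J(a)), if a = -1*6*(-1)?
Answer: 18153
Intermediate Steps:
H(r) = 3 + r/2
a = 6 (a = -6*(-1) = 6)
Q(f) = 10 (Q(f) = (3 + (½)*2) + 1*6 = (3 + 1) + 6 = 4 + 6 = 10)
18143 + Q(J(a)) = 18143 + 10 = 18153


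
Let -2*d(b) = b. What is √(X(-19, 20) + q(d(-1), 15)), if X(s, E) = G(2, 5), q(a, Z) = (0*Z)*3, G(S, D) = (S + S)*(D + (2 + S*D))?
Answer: 2*√17 ≈ 8.2462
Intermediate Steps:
d(b) = -b/2
G(S, D) = 2*S*(2 + D + D*S) (G(S, D) = (2*S)*(D + (2 + D*S)) = (2*S)*(2 + D + D*S) = 2*S*(2 + D + D*S))
q(a, Z) = 0 (q(a, Z) = 0*3 = 0)
X(s, E) = 68 (X(s, E) = 2*2*(2 + 5 + 5*2) = 2*2*(2 + 5 + 10) = 2*2*17 = 68)
√(X(-19, 20) + q(d(-1), 15)) = √(68 + 0) = √68 = 2*√17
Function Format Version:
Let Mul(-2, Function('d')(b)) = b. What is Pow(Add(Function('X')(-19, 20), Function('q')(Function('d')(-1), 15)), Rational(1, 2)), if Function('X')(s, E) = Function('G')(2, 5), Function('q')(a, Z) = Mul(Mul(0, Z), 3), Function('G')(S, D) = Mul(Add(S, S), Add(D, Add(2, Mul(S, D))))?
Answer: Mul(2, Pow(17, Rational(1, 2))) ≈ 8.2462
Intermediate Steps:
Function('d')(b) = Mul(Rational(-1, 2), b)
Function('G')(S, D) = Mul(2, S, Add(2, D, Mul(D, S))) (Function('G')(S, D) = Mul(Mul(2, S), Add(D, Add(2, Mul(D, S)))) = Mul(Mul(2, S), Add(2, D, Mul(D, S))) = Mul(2, S, Add(2, D, Mul(D, S))))
Function('q')(a, Z) = 0 (Function('q')(a, Z) = Mul(0, 3) = 0)
Function('X')(s, E) = 68 (Function('X')(s, E) = Mul(2, 2, Add(2, 5, Mul(5, 2))) = Mul(2, 2, Add(2, 5, 10)) = Mul(2, 2, 17) = 68)
Pow(Add(Function('X')(-19, 20), Function('q')(Function('d')(-1), 15)), Rational(1, 2)) = Pow(Add(68, 0), Rational(1, 2)) = Pow(68, Rational(1, 2)) = Mul(2, Pow(17, Rational(1, 2)))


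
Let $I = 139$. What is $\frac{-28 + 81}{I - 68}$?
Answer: $\frac{53}{71} \approx 0.74648$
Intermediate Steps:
$\frac{-28 + 81}{I - 68} = \frac{-28 + 81}{139 - 68} = \frac{53}{71}$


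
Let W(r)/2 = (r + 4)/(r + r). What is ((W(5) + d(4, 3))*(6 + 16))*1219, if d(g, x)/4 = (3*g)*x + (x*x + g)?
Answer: 26523002/5 ≈ 5.3046e+6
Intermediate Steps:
W(r) = (4 + r)/r (W(r) = 2*((r + 4)/(r + r)) = 2*((4 + r)/((2*r))) = 2*((4 + r)*(1/(2*r))) = 2*((4 + r)/(2*r)) = (4 + r)/r)
d(g, x) = 4*g + 4*x² + 12*g*x (d(g, x) = 4*((3*g)*x + (x*x + g)) = 4*(3*g*x + (x² + g)) = 4*(3*g*x + (g + x²)) = 4*(g + x² + 3*g*x) = 4*g + 4*x² + 12*g*x)
((W(5) + d(4, 3))*(6 + 16))*1219 = (((4 + 5)/5 + (4*4 + 4*3² + 12*4*3))*(6 + 16))*1219 = (((⅕)*9 + (16 + 4*9 + 144))*22)*1219 = ((9/5 + (16 + 36 + 144))*22)*1219 = ((9/5 + 196)*22)*1219 = ((989/5)*22)*1219 = (21758/5)*1219 = 26523002/5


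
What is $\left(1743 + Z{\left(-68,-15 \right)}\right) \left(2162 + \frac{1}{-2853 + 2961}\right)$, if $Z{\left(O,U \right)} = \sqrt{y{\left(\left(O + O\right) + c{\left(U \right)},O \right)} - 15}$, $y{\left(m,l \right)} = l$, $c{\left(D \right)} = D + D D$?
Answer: $\frac{135661757}{36} + \frac{233497 i \sqrt{83}}{108} \approx 3.7684 \cdot 10^{6} + 19697.0 i$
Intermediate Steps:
$c{\left(D \right)} = D + D^{2}$
$Z{\left(O,U \right)} = \sqrt{-15 + O}$ ($Z{\left(O,U \right)} = \sqrt{O - 15} = \sqrt{-15 + O}$)
$\left(1743 + Z{\left(-68,-15 \right)}\right) \left(2162 + \frac{1}{-2853 + 2961}\right) = \left(1743 + \sqrt{-15 - 68}\right) \left(2162 + \frac{1}{-2853 + 2961}\right) = \left(1743 + \sqrt{-83}\right) \left(2162 + \frac{1}{108}\right) = \left(1743 + i \sqrt{83}\right) \left(2162 + \frac{1}{108}\right) = \left(1743 + i \sqrt{83}\right) \frac{233497}{108} = \frac{135661757}{36} + \frac{233497 i \sqrt{83}}{108}$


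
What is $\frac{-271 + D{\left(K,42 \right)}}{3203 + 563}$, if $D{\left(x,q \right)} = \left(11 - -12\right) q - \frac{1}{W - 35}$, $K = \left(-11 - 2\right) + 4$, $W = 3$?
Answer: $\frac{22241}{120512} \approx 0.18455$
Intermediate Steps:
$K = -9$ ($K = -13 + 4 = -9$)
$D{\left(x,q \right)} = \frac{1}{32} + 23 q$ ($D{\left(x,q \right)} = \left(11 - -12\right) q - \frac{1}{3 - 35} = \left(11 + 12\right) q - \frac{1}{-32} = 23 q - - \frac{1}{32} = 23 q + \frac{1}{32} = \frac{1}{32} + 23 q$)
$\frac{-271 + D{\left(K,42 \right)}}{3203 + 563} = \frac{-271 + \left(\frac{1}{32} + 23 \cdot 42\right)}{3203 + 563} = \frac{-271 + \left(\frac{1}{32} + 966\right)}{3766} = \left(-271 + \frac{30913}{32}\right) \frac{1}{3766} = \frac{22241}{32} \cdot \frac{1}{3766} = \frac{22241}{120512}$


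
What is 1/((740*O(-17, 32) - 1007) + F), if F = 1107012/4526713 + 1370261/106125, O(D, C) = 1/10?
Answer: -480397417125/441890530247032 ≈ -0.0010871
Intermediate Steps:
O(D, C) = ⅒
F = 6320259930593/480397417125 (F = 1107012*(1/4526713) + 1370261*(1/106125) = 1107012/4526713 + 1370261/106125 = 6320259930593/480397417125 ≈ 13.156)
1/((740*O(-17, 32) - 1007) + F) = 1/((740*(⅒) - 1007) + 6320259930593/480397417125) = 1/((74 - 1007) + 6320259930593/480397417125) = 1/(-933 + 6320259930593/480397417125) = 1/(-441890530247032/480397417125) = -480397417125/441890530247032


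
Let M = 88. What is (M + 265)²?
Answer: 124609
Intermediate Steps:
(M + 265)² = (88 + 265)² = 353² = 124609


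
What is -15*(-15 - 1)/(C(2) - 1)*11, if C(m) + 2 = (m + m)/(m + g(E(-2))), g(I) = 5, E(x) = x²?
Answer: -18480/17 ≈ -1087.1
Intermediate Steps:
C(m) = -2 + 2*m/(5 + m) (C(m) = -2 + (m + m)/(m + 5) = -2 + (2*m)/(5 + m) = -2 + 2*m/(5 + m))
-15*(-15 - 1)/(C(2) - 1)*11 = -15*(-15 - 1)/(-10/(5 + 2) - 1)*11 = -(-240)/(-10/7 - 1)*11 = -(-240)/(-17/7)*11 = -(-240)*(-7)/17*11 = -15*112/17*11 = -1680/17*11 = -18480/17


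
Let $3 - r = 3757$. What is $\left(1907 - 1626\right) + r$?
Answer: $-3473$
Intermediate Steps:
$r = -3754$ ($r = 3 - 3757 = -3754$)
$\left(1907 - 1626\right) + r = \left(1907 - 1626\right) - 3754 = 281 - 3754 = -3473$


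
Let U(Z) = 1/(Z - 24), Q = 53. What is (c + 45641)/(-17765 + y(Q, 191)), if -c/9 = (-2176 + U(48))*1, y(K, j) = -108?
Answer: -521797/142984 ≈ -3.6493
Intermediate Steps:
U(Z) = 1/(-24 + Z)
c = 156669/8 (c = -9*(-2176 + 1/(-24 + 48)) = -9*(-2176 + 1/24) = -(-156669)/8 = -9*(-52223/24) = 156669/8 ≈ 19584.)
(c + 45641)/(-17765 + y(Q, 191)) = (156669/8 + 45641)/(-17765 - 108) = (521797/8)/(-17873) = (521797/8)*(-1/17873) = -521797/142984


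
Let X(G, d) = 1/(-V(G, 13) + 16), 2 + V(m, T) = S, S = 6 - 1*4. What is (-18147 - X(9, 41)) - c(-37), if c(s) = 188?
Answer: -293361/16 ≈ -18335.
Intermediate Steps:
S = 2 (S = 6 - 4 = 2)
V(m, T) = 0 (V(m, T) = -2 + 2 = 0)
X(G, d) = 1/16 (X(G, d) = 1/(-1*0 + 16) = 1/(0 + 16) = 1/16)
(-18147 - X(9, 41)) - c(-37) = (-18147 - 1*1/16) - 1*188 = (-18147 - 1/16) - 188 = -290353/16 - 188 = -293361/16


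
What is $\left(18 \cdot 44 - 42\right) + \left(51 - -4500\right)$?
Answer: $5301$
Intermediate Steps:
$\left(18 \cdot 44 - 42\right) + \left(51 - -4500\right) = \left(792 - 42\right) + \left(51 + 4500\right) = 750 + 4551 = 5301$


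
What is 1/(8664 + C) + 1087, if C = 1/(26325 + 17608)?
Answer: 413750846564/380635513 ≈ 1087.0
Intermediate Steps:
C = 1/43933 ≈ 2.2762e-5
1/(8664 + C) + 1087 = 1/(8664 + 1/43933) + 1087 = 1/(380635513/43933) + 1087 = 43933/380635513 + 1087 = 413750846564/380635513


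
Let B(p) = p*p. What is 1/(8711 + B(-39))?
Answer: 1/10232 ≈ 9.7733e-5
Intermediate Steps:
B(p) = p²
1/(8711 + B(-39)) = 1/(8711 + (-39)²) = 1/(8711 + 1521) = 1/10232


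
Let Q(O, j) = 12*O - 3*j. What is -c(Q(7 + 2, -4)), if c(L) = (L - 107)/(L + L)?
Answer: -13/240 ≈ -0.054167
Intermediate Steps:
Q(O, j) = -3*j + 12*O
c(L) = (-107 + L)/(2*L) (c(L) = (-107 + L)/((2*L)) = (-107 + L)*(1/(2*L)) = (-107 + L)/(2*L))
-c(Q(7 + 2, -4)) = -(-107 + (-3*(-4) + 12*(7 + 2)))/(2*(-3*(-4) + 12*(7 + 2))) = -(-107 + (12 + 12*9))/(2*(12 + 12*9)) = -(-107 + (12 + 108))/(2*(12 + 108)) = -(-107 + 120)/(2*120) = -13/(2*120) = -1*13/240 = -13/240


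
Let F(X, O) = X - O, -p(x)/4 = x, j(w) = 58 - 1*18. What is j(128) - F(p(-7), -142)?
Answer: -130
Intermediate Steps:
j(w) = 40 (j(w) = 58 - 18 = 40)
p(x) = -4*x
j(128) - F(p(-7), -142) = 40 - (-4*(-7) - 1*(-142)) = 40 - (28 + 142) = 40 - 1*170 = 40 - 170 = -130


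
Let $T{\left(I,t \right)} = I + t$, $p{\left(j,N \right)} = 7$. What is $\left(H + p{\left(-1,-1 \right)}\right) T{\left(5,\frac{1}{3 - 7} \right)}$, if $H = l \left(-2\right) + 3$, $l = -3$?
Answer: $76$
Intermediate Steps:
$H = 9$ ($H = \left(-3\right) \left(-2\right) + 3 = 6 + 3 = 9$)
$\left(H + p{\left(-1,-1 \right)}\right) T{\left(5,\frac{1}{3 - 7} \right)} = \left(9 + 7\right) \left(5 + \frac{1}{3 - 7}\right) = 16 \left(5 + \frac{1}{-4}\right) = 16 \left(5 - \frac{1}{4}\right) = 16 \cdot \frac{19}{4} = 76$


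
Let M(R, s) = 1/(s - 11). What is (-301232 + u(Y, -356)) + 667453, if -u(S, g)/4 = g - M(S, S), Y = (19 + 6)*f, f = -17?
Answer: 40073304/109 ≈ 3.6765e+5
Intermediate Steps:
Y = -425 (Y = (19 + 6)*(-17) = 25*(-17) = -425)
M(R, s) = 1/(-11 + s)
u(S, g) = -4*g + 4/(-11 + S) (u(S, g) = -4*(g - 1/(-11 + S)) = -4*g + 4/(-11 + S))
(-301232 + u(Y, -356)) + 667453 = (-301232 + 4*(1 - 1*(-356)*(-11 - 425))/(-11 - 425)) + 667453 = (-301232 + 4*(1 - 1*(-356)*(-436))/(-436)) + 667453 = (-301232 + 4*(-1/436)*(1 - 155216)) + 667453 = (-301232 + 4*(-1/436)*(-155215)) + 667453 = (-301232 + 155215/109) + 667453 = -32679073/109 + 667453 = 40073304/109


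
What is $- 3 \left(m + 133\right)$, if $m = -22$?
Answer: $-333$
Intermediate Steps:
$- 3 \left(m + 133\right) = - 3 \left(-22 + 133\right) = \left(-3\right) 111 = -333$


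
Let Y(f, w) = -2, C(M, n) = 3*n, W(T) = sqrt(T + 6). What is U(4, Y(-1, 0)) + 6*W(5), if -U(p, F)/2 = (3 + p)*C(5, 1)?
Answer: -42 + 6*sqrt(11) ≈ -22.100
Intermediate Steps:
W(T) = sqrt(6 + T)
U(p, F) = -18 - 6*p (U(p, F) = -2*(3 + p)*3*1 = -2*(3 + p)*3 = -2*(9 + 3*p) = -18 - 6*p)
U(4, Y(-1, 0)) + 6*W(5) = (-18 - 6*4) + 6*sqrt(6 + 5) = (-18 - 24) + 6*sqrt(11) = -42 + 6*sqrt(11)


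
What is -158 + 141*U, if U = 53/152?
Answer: -16543/152 ≈ -108.84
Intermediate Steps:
U = 53/152 (U = 53*(1/152) = 53/152 ≈ 0.34868)
-158 + 141*U = -158 + 141*(53/152) = -158 + 7473/152 = -16543/152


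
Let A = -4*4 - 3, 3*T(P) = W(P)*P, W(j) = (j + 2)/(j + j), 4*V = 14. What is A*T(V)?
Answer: -209/12 ≈ -17.417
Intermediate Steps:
V = 7/2 (V = (1/4)*14 = 7/2 ≈ 3.5000)
W(j) = (2 + j)/(2*j) (W(j) = (2 + j)/((2*j)) = (2 + j)*(1/(2*j)) = (2 + j)/(2*j))
T(P) = 1/3 + P/6 (T(P) = (((2 + P)/(2*P))*P)/3 = (1 + P/2)/3 = 1/3 + P/6)
A = -19 (A = -16 - 3 = -19)
A*T(V) = -19*(1/3 + (1/6)*(7/2)) = -19*(1/3 + 7/12) = -19*11/12 = -209/12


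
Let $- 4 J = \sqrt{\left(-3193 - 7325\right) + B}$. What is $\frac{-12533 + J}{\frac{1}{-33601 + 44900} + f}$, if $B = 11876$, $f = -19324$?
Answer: $\frac{1706149}{2630625} + \frac{11299 \sqrt{1358}}{873367500} \approx 0.64905$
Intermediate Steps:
$J = - \frac{\sqrt{1358}}{4}$ ($J = - \frac{\sqrt{\left(-3193 - 7325\right) + 11876}}{4} = - \frac{\sqrt{-10518 + 11876}}{4} = - \frac{\sqrt{1358}}{4} \approx -9.2128$)
$\frac{-12533 + J}{\frac{1}{-33601 + 44900} + f} = \frac{-12533 - \frac{\sqrt{1358}}{4}}{\frac{1}{-33601 + 44900} - 19324} = \frac{-12533 - \frac{\sqrt{1358}}{4}}{\frac{1}{11299} - 19324} = \frac{-12533 - \frac{\sqrt{1358}}{4}}{- \frac{218341875}{11299}} = \left(-12533 - \frac{\sqrt{1358}}{4}\right) \left(- \frac{11299}{218341875}\right) = \frac{1706149}{2630625} + \frac{11299 \sqrt{1358}}{873367500}$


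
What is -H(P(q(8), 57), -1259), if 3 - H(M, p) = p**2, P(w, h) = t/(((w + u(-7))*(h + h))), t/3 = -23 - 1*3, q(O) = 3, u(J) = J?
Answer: 1585078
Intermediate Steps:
t = -78 (t = 3*(-23 - 1*3) = 3*(-23 - 3) = 3*(-26) = -78)
P(w, h) = -39/(h*(-7 + w)) (P(w, h) = -78*1/((h + h)*(w - 7)) = -78*1/(2*h*(-7 + w)) = -39/(h*(-7 + w)))
H(M, p) = 3 - p**2
-H(P(q(8), 57), -1259) = -(3 - 1*(-1259)**2) = -(3 - 1*1585081) = -(3 - 1585081) = -1*(-1585078) = 1585078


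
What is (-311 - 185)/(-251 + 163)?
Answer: 62/11 ≈ 5.6364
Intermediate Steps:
(-311 - 185)/(-251 + 163) = -496/(-88) = -496*(-1/88) = 62/11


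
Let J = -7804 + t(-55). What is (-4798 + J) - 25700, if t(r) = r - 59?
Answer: -38416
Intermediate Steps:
t(r) = -59 + r
J = -7918 (J = -7804 + (-59 - 55) = -7804 - 114 = -7918)
(-4798 + J) - 25700 = (-4798 - 7918) - 25700 = -12716 - 25700 = -38416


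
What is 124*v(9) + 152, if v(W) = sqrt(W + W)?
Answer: 152 + 372*sqrt(2) ≈ 678.09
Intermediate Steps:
v(W) = sqrt(2)*sqrt(W) (v(W) = sqrt(2*W) = sqrt(2)*sqrt(W))
124*v(9) + 152 = 124*(sqrt(2)*sqrt(9)) + 152 = 124*(sqrt(2)*3) + 152 = 124*(3*sqrt(2)) + 152 = 372*sqrt(2) + 152 = 152 + 372*sqrt(2)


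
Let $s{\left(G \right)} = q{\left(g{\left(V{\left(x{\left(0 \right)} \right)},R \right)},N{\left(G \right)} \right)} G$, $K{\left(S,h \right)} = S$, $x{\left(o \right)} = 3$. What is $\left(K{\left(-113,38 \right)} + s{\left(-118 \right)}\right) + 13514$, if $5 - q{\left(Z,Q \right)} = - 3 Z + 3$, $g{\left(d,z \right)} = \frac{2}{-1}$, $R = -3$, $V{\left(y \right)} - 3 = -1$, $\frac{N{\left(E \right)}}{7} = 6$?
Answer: $13873$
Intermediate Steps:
$N{\left(E \right)} = 42$ ($N{\left(E \right)} = 7 \cdot 6 = 42$)
$V{\left(y \right)} = 2$ ($V{\left(y \right)} = 3 - 1 = 2$)
$g{\left(d,z \right)} = -2$ ($g{\left(d,z \right)} = 2 \left(-1\right) = -2$)
$q{\left(Z,Q \right)} = 2 + 3 Z$ ($q{\left(Z,Q \right)} = 5 - \left(- 3 Z + 3\right) = 5 - \left(3 - 3 Z\right) = 5 + \left(-3 + 3 Z\right) = 2 + 3 Z$)
$s{\left(G \right)} = - 4 G$ ($s{\left(G \right)} = \left(2 + 3 \left(-2\right)\right) G = \left(2 - 6\right) G = - 4 G$)
$\left(K{\left(-113,38 \right)} + s{\left(-118 \right)}\right) + 13514 = \left(-113 - -472\right) + 13514 = \left(-113 + 472\right) + 13514 = 359 + 13514 = 13873$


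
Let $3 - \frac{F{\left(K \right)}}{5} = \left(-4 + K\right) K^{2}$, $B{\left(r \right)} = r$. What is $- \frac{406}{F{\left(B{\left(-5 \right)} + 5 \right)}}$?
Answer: $- \frac{406}{15} \approx -27.067$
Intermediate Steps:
$F{\left(K \right)} = 15 - 5 K^{2} \left(-4 + K\right)$ ($F{\left(K \right)} = 15 - 5 \left(-4 + K\right) K^{2} = 15 - 5 K^{2} \left(-4 + K\right)$)
$- \frac{406}{F{\left(B{\left(-5 \right)} + 5 \right)}} = - \frac{406}{15 - 5 \left(-5 + 5\right)^{3} + 20 \left(-5 + 5\right)^{2}} = - \frac{406}{15 - 5 \cdot 0^{3} + 20 \cdot 0^{2}} = - \frac{406}{15 - 0 + 20 \cdot 0} = - \frac{406}{15 + 0 + 0} = - \frac{406}{15}$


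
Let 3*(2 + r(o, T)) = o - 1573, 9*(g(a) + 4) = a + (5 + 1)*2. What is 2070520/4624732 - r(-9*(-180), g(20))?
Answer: -45850613/3468549 ≈ -13.219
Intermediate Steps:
g(a) = -8/3 + a/9 (g(a) = -4 + (a + (5 + 1)*2)/9 = -4 + (a + 6*2)/9 = -4 + (a + 12)/9 = -4 + (12 + a)/9 = -4 + (4/3 + a/9) = -8/3 + a/9)
r(o, T) = -1579/3 + o/3 (r(o, T) = -2 + (o - 1573)/3 = -2 + (-1573 + o)/3 = -2 + (-1573/3 + o/3) = -1579/3 + o/3)
2070520/4624732 - r(-9*(-180), g(20)) = 2070520/4624732 - (-1579/3 + (-9*(-180))/3) = 2070520*(1/4624732) - (-1579/3 + (⅓)*1620) = 517630/1156183 - (-1579/3 + 540) = 517630/1156183 - 1*41/3 = 517630/1156183 - 41/3 = -45850613/3468549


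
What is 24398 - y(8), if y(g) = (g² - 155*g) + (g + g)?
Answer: 25558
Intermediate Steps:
y(g) = g² - 153*g (y(g) = (g² - 155*g) + 2*g = g² - 153*g)
24398 - y(8) = 24398 - 8*(-153 + 8) = 24398 - 8*(-145) = 24398 - 1*(-1160) = 24398 + 1160 = 25558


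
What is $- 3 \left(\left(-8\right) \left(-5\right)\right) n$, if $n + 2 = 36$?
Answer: $-4080$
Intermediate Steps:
$n = 34$ ($n = -2 + 36 = 34$)
$- 3 \left(\left(-8\right) \left(-5\right)\right) n = - 3 \left(\left(-8\right) \left(-5\right)\right) 34 = \left(-3\right) 40 \cdot 34 = \left(-120\right) 34 = -4080$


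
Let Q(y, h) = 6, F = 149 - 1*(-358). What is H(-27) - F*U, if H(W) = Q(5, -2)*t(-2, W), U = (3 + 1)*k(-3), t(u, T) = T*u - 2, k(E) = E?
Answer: 6396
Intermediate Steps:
F = 507 (F = 149 + 358 = 507)
t(u, T) = -2 + T*u
U = -12 (U = (3 + 1)*(-3) = 4*(-3) = -12)
H(W) = -12 - 12*W (H(W) = 6*(-2 + W*(-2)) = 6*(-2 - 2*W) = -12 - 12*W)
H(-27) - F*U = (-12 - 12*(-27)) - 507*(-12) = (-12 + 324) - 1*(-6084) = 312 + 6084 = 6396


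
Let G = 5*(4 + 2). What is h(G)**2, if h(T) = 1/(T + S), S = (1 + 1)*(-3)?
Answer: 1/576 ≈ 0.0017361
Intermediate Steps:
S = -6 (S = 2*(-3) = -6)
G = 30 (G = 5*6 = 30)
h(T) = 1/(-6 + T) (h(T) = 1/(T - 6) = 1/(-6 + T))
h(G)**2 = (1/(-6 + 30))**2 = (1/24)**2 = 1/576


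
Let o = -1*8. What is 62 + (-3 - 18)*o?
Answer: 230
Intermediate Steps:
o = -8
62 + (-3 - 18)*o = 62 + (-3 - 18)*(-8) = 62 - 21*(-8) = 62 + 168 = 230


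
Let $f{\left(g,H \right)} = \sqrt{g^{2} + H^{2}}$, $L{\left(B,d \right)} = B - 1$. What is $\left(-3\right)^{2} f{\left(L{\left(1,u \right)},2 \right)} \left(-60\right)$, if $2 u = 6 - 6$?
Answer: $-1080$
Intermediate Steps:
$u = 0$ ($u = \frac{6 - 6}{2} = \frac{1}{2} \cdot 0 = 0$)
$L{\left(B,d \right)} = -1 + B$
$f{\left(g,H \right)} = \sqrt{H^{2} + g^{2}}$
$\left(-3\right)^{2} f{\left(L{\left(1,u \right)},2 \right)} \left(-60\right) = \left(-3\right)^{2} \sqrt{2^{2} + \left(-1 + 1\right)^{2}} \left(-60\right) = 9 \sqrt{4 + 0^{2}} \left(-60\right) = 9 \sqrt{4 + 0} \left(-60\right) = 9 \sqrt{4} \left(-60\right) = 9 \cdot 2 \left(-60\right) = 18 \left(-60\right) = -1080$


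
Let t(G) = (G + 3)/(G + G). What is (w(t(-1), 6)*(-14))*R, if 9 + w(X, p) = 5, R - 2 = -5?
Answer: -168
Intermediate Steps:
R = -3 (R = 2 - 5 = -3)
t(G) = (3 + G)/(2*G) (t(G) = (3 + G)/((2*G)) = (3 + G)*(1/(2*G)) = (3 + G)/(2*G))
w(X, p) = -4 (w(X, p) = -9 + 5 = -4)
(w(t(-1), 6)*(-14))*R = -4*(-14)*(-3) = 56*(-3) = -168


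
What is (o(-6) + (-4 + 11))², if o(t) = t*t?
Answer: 1849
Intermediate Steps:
o(t) = t²
(o(-6) + (-4 + 11))² = ((-6)² + (-4 + 11))² = (36 + 7)² = 43² = 1849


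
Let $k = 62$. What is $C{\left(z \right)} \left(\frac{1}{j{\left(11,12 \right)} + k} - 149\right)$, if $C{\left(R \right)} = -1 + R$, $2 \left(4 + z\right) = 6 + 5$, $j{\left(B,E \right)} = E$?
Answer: $- \frac{11025}{148} \approx -74.493$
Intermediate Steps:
$z = \frac{3}{2}$ ($z = -4 + \frac{6 + 5}{2} = -4 + \frac{1}{2} \cdot 11 = -4 + \frac{11}{2} = \frac{3}{2} \approx 1.5$)
$C{\left(z \right)} \left(\frac{1}{j{\left(11,12 \right)} + k} - 149\right) = \left(-1 + \frac{3}{2}\right) \left(\frac{1}{12 + 62} - 149\right) = \frac{\frac{1}{74} - 149}{2} = \frac{1}{2} \left(- \frac{11025}{74}\right) = - \frac{11025}{148}$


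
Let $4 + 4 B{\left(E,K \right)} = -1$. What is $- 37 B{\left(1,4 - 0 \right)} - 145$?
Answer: $- \frac{395}{4} \approx -98.75$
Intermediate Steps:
$B{\left(E,K \right)} = - \frac{5}{4}$ ($B{\left(E,K \right)} = -1 + \frac{1}{4} \left(-1\right) = -1 - \frac{1}{4} = - \frac{5}{4}$)
$- 37 B{\left(1,4 - 0 \right)} - 145 = \left(-37\right) \left(- \frac{5}{4}\right) - 145 = \frac{185}{4} - 145 = - \frac{395}{4}$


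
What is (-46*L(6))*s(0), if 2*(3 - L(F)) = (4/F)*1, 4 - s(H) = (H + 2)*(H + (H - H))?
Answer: -1472/3 ≈ -490.67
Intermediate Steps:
s(H) = 4 - H*(2 + H) (s(H) = 4 - (H + 2)*(H + (H - H)) = 4 - (2 + H)*(H + 0) = 4 - (2 + H)*H = 4 - H*(2 + H))
L(F) = 3 - 2/F (L(F) = 3 - 4/F/2 = 3 - 2/F)
(-46*L(6))*s(0) = (-46*(3 - 2/6))*(4 - 1*0² - 2*0) = (-46*(3 - 2*⅙))*(4 - 1*0 + 0) = (-46*(3 - ⅓))*(4 + 0 + 0) = -46*8/3*4 = -368/3*4 = -1472/3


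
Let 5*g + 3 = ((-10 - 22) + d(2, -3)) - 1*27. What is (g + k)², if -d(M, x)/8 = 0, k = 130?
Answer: 345744/25 ≈ 13830.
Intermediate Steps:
d(M, x) = 0 (d(M, x) = -8*0 = 0)
g = -62/5 (g = -⅗ + (((-10 - 22) + 0) - 1*27)/5 = -⅗ + ((-32 + 0) - 27)/5 = -⅗ + (-32 - 27)/5 = -⅗ + (⅕)*(-59) = -⅗ - 59/5 = -62/5 ≈ -12.400)
(g + k)² = (-62/5 + 130)² = (588/5)² = 345744/25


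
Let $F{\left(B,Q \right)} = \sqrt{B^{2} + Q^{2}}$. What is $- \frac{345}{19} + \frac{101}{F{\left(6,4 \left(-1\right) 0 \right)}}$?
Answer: $- \frac{151}{114} \approx -1.3246$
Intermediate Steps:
$- \frac{345}{19} + \frac{101}{F{\left(6,4 \left(-1\right) 0 \right)}} = - \frac{345}{19} + \frac{101}{\sqrt{6^{2} + \left(4 \left(-1\right) 0\right)^{2}}} = \left(-345\right) \frac{1}{19} + \frac{101}{\sqrt{36 + \left(\left(-4\right) 0\right)^{2}}} = - \frac{345}{19} + \frac{101}{\sqrt{36 + 0^{2}}} = - \frac{345}{19} + \frac{101}{\sqrt{36 + 0}} = - \frac{345}{19} + \frac{101}{\sqrt{36}} = - \frac{345}{19} + \frac{101}{6} = - \frac{151}{114}$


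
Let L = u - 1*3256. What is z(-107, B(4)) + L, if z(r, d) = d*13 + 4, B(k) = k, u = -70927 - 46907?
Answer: -121034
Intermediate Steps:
u = -117834
z(r, d) = 4 + 13*d (z(r, d) = 13*d + 4 = 4 + 13*d)
L = -121090 (L = -117834 - 1*3256 = -117834 - 3256 = -121090)
z(-107, B(4)) + L = (4 + 13*4) - 121090 = (4 + 52) - 121090 = 56 - 121090 = -121034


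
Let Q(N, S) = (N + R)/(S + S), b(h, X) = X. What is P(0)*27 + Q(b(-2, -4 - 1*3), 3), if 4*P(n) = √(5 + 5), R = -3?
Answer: -5/3 + 27*√10/4 ≈ 19.679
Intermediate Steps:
Q(N, S) = (-3 + N)/(2*S) (Q(N, S) = (N - 3)/(S + S) = (-3 + N)/((2*S)) = (-3 + N)*(1/(2*S)) = (-3 + N)/(2*S))
P(n) = √10/4 (P(n) = √(5 + 5)/4 = √10/4)
P(0)*27 + Q(b(-2, -4 - 1*3), 3) = (√10/4)*27 + (½)*(-3 + (-4 - 1*3))/3 = 27*√10/4 + (½)*(⅓)*(-3 + (-4 - 3)) = 27*√10/4 + (½)*(⅓)*(-3 - 7) = 27*√10/4 + (½)*(⅓)*(-10) = 27*√10/4 - 5/3 = -5/3 + 27*√10/4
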